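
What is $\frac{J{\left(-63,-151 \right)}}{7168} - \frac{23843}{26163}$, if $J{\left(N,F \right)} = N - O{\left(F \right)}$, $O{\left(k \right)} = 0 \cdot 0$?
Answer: $- \frac{24650699}{26790912} \approx -0.92011$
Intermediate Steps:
$O{\left(k \right)} = 0$
$J{\left(N,F \right)} = N$ ($J{\left(N,F \right)} = N - 0 = N + 0 = N$)
$\frac{J{\left(-63,-151 \right)}}{7168} - \frac{23843}{26163} = - \frac{63}{7168} - \frac{23843}{26163} = \left(-63\right) \frac{1}{7168} - \frac{23843}{26163} = - \frac{9}{1024} - \frac{23843}{26163} = - \frac{24650699}{26790912}$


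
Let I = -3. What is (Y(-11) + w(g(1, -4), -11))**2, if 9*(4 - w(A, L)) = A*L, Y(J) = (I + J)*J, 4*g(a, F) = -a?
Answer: 32228329/1296 ≈ 24868.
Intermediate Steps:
g(a, F) = -a/4 (g(a, F) = (-a)/4 = -a/4)
Y(J) = J*(-3 + J) (Y(J) = (-3 + J)*J = J*(-3 + J))
w(A, L) = 4 - A*L/9
(Y(-11) + w(g(1, -4), -11))**2 = (-11*(-3 - 11) + (4 - 1/9*(-1/4*1)*(-11)))**2 = (-11*(-14) + (4 - 1/9*(-1/4)*(-11)))**2 = (154 + (4 - 11/36))**2 = (154 + 133/36)**2 = (5677/36)**2 = 32228329/1296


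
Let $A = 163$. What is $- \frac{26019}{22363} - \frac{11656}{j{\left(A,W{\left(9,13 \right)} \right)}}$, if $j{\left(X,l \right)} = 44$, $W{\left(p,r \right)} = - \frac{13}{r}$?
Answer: $- \frac{5950181}{22363} \approx -266.07$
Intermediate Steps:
$- \frac{26019}{22363} - \frac{11656}{j{\left(A,W{\left(9,13 \right)} \right)}} = - \frac{26019}{22363} - \frac{11656}{44} = \left(-26019\right) \frac{1}{22363} - \frac{2914}{11} = - \frac{26019}{22363} - \frac{2914}{11} = - \frac{5950181}{22363}$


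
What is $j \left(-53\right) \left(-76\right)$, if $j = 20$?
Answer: $80560$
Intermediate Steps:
$j \left(-53\right) \left(-76\right) = 20 \left(-53\right) \left(-76\right) = \left(-1060\right) \left(-76\right) = 80560$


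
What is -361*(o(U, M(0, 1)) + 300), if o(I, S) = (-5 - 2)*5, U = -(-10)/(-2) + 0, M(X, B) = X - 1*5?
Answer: -95665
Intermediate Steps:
M(X, B) = -5 + X (M(X, B) = X - 5 = -5 + X)
U = -5 (U = -(-10)*(-1)/2 + 0 = -2*5/2 + 0 = -5 + 0 = -5)
o(I, S) = -35 (o(I, S) = -7*5 = -35)
-361*(o(U, M(0, 1)) + 300) = -361*(-35 + 300) = -361*265 = -95665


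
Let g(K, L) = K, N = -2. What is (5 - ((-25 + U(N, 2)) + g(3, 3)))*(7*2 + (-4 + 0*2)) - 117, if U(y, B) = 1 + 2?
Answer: 123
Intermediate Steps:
U(y, B) = 3
(5 - ((-25 + U(N, 2)) + g(3, 3)))*(7*2 + (-4 + 0*2)) - 117 = (5 - ((-25 + 3) + 3))*(7*2 + (-4 + 0*2)) - 117 = (5 - (-22 + 3))*(14 + (-4 + 0)) - 117 = (5 - 1*(-19))*(14 - 4) - 117 = (5 + 19)*10 - 117 = 24*10 - 117 = 240 - 117 = 123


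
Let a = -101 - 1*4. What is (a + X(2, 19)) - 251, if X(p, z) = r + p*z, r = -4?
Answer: -322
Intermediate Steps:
X(p, z) = -4 + p*z
a = -105 (a = -101 - 4 = -105)
(a + X(2, 19)) - 251 = (-105 + (-4 + 2*19)) - 251 = (-105 + (-4 + 38)) - 251 = (-105 + 34) - 251 = -71 - 251 = -322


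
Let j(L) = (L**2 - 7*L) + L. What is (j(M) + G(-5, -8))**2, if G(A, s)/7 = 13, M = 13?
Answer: 33124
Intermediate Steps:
G(A, s) = 91 (G(A, s) = 7*13 = 91)
j(L) = L**2 - 6*L
(j(M) + G(-5, -8))**2 = (13*(-6 + 13) + 91)**2 = (13*7 + 91)**2 = (91 + 91)**2 = 182**2 = 33124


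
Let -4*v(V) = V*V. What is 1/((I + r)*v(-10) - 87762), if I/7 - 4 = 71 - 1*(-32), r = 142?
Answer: -1/110037 ≈ -9.0878e-6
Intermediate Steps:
I = 749 (I = 28 + 7*(71 - 1*(-32)) = 28 + 7*(71 + 32) = 28 + 7*103 = 28 + 721 = 749)
v(V) = -V²/4 (v(V) = -V*V/4 = -V²/4)
1/((I + r)*v(-10) - 87762) = 1/((749 + 142)*(-¼*(-10)²) - 87762) = 1/(891*(-¼*100) - 87762) = 1/(891*(-25) - 87762) = 1/(-22275 - 87762) = 1/(-110037) = -1/110037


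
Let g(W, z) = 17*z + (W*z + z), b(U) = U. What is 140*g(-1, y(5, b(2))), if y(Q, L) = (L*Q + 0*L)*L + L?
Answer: 52360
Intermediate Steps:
y(Q, L) = L + Q*L² (y(Q, L) = (L*Q + 0)*L + L = (L*Q)*L + L = Q*L² + L = L + Q*L²)
g(W, z) = 18*z + W*z (g(W, z) = 17*z + (z + W*z) = 18*z + W*z)
140*g(-1, y(5, b(2))) = 140*((2*(1 + 2*5))*(18 - 1)) = 140*((2*(1 + 10))*17) = 140*((2*11)*17) = 140*(22*17) = 140*374 = 52360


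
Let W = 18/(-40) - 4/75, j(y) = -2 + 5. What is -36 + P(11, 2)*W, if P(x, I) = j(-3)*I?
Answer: -1951/50 ≈ -39.020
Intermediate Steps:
j(y) = 3
W = -151/300 (W = 18*(-1/40) - 4*1/75 = -9/20 - 4/75 = -151/300 ≈ -0.50333)
P(x, I) = 3*I
-36 + P(11, 2)*W = -36 + (3*2)*(-151/300) = -36 + 6*(-151/300) = -36 - 151/50 = -1951/50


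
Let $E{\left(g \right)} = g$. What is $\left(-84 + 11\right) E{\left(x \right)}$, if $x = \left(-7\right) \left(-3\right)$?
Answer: $-1533$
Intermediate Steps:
$x = 21$
$\left(-84 + 11\right) E{\left(x \right)} = \left(-84 + 11\right) 21 = \left(-73\right) 21 = -1533$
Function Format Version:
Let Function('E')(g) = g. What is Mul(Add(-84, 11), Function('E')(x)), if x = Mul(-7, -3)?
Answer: -1533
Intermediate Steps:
x = 21
Mul(Add(-84, 11), Function('E')(x)) = Mul(Add(-84, 11), 21) = Mul(-73, 21) = -1533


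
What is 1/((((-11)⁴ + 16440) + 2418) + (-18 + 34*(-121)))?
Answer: 1/29367 ≈ 3.4052e-5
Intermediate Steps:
1/((((-11)⁴ + 16440) + 2418) + (-18 + 34*(-121))) = 1/(((14641 + 16440) + 2418) + (-18 - 4114)) = 1/((31081 + 2418) - 4132) = 1/(33499 - 4132) = 1/29367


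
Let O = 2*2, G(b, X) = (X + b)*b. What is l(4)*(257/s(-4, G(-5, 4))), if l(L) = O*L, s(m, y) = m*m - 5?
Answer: 4112/11 ≈ 373.82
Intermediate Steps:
G(b, X) = b*(X + b)
s(m, y) = -5 + m² (s(m, y) = m² - 5 = -5 + m²)
O = 4
l(L) = 4*L
l(4)*(257/s(-4, G(-5, 4))) = (4*4)*(257/(-5 + (-4)²)) = 16*(257/(-5 + 16)) = 16*(257/11) = 4112/11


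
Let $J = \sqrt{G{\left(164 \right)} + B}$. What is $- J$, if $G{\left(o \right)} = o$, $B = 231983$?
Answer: $- \sqrt{232147} \approx -481.82$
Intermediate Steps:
$J = \sqrt{232147}$ ($J = \sqrt{164 + 231983} = \sqrt{232147} \approx 481.82$)
$- J = - \sqrt{232147}$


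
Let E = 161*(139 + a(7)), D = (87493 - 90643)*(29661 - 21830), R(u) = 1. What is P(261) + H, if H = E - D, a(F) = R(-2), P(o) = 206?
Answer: 24690396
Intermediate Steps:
a(F) = 1
D = -24667650 (D = -3150*7831 = -24667650)
E = 22540 (E = 161*(139 + 1) = 161*140 = 22540)
H = 24690190 (H = 22540 - 1*(-24667650) = 22540 + 24667650 = 24690190)
P(261) + H = 206 + 24690190 = 24690396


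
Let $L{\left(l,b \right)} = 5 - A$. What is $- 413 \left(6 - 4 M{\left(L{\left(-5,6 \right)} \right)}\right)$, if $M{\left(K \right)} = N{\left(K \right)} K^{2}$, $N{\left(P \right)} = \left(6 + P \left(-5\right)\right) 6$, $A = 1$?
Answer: $-2222766$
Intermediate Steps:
$N{\left(P \right)} = 36 - 30 P$ ($N{\left(P \right)} = \left(6 - 5 P\right) 6 = 36 - 30 P$)
$L{\left(l,b \right)} = 4$ ($L{\left(l,b \right)} = 5 - 1 = 4$)
$M{\left(K \right)} = K^{2} \left(36 - 30 K\right)$ ($M{\left(K \right)} = \left(36 - 30 K\right) K^{2} = K^{2} \left(36 - 30 K\right)$)
$- 413 \left(6 - 4 M{\left(L{\left(-5,6 \right)} \right)}\right) = - 413 \left(6 - 4 \cdot 4^{2} \left(36 - 120\right)\right) = - 413 \left(6 - 4 \cdot 16 \left(36 - 120\right)\right) = - 413 \left(6 - 4 \cdot 16 \left(-84\right)\right) = - 413 \left(6 - -5376\right) = - 413 \left(6 + 5376\right) = \left(-413\right) 5382 = -2222766$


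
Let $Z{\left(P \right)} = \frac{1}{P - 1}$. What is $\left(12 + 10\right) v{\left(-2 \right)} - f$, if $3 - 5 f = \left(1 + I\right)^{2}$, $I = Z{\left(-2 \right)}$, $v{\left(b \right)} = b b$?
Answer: $\frac{3937}{45} \approx 87.489$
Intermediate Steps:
$Z{\left(P \right)} = \frac{1}{-1 + P}$
$v{\left(b \right)} = b^{2}$
$I = - \frac{1}{3}$ ($I = \frac{1}{-1 - 2} = \frac{1}{-3} = - \frac{1}{3} \approx -0.33333$)
$f = \frac{23}{45}$ ($f = \frac{3}{5} - \frac{\left(1 - \frac{1}{3}\right)^{2}}{5} = \frac{3}{5} - \frac{\left(\frac{2}{3}\right)^{2}}{5} = \frac{3}{5} - \frac{4}{45} = \frac{23}{45} \approx 0.51111$)
$\left(12 + 10\right) v{\left(-2 \right)} - f = \left(12 + 10\right) \left(-2\right)^{2} - \frac{23}{45} = 22 \cdot 4 - \frac{23}{45} = 88 - \frac{23}{45} = \frac{3937}{45}$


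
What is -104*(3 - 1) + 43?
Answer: -165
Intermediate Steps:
-104*(3 - 1) + 43 = -104*2 + 43 = -26*8 + 43 = -208 + 43 = -165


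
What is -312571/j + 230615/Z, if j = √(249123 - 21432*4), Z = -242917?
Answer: -230615/242917 - 312571*√18155/54465 ≈ -774.22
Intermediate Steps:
j = 3*√18155 (j = √(249123 - 85728) = √163395 = 3*√18155 ≈ 404.22)
-312571/j + 230615/Z = -312571*√18155/54465 + 230615/(-242917) = -312571*√18155/54465 + 230615*(-1/242917) = -312571*√18155/54465 - 230615/242917 = -230615/242917 - 312571*√18155/54465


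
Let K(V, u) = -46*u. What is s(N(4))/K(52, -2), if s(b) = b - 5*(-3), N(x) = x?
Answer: 19/92 ≈ 0.20652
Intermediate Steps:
s(b) = 15 + b (s(b) = b + 15 = 15 + b)
s(N(4))/K(52, -2) = (15 + 4)/((-46*(-2))) = 19/92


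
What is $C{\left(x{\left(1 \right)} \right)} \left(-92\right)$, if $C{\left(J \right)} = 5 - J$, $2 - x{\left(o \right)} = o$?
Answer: $-368$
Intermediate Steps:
$x{\left(o \right)} = 2 - o$
$C{\left(x{\left(1 \right)} \right)} \left(-92\right) = \left(5 - \left(2 - 1\right)\right) \left(-92\right) = \left(5 - 1\right) \left(-92\right) = 4 \left(-92\right) = -368$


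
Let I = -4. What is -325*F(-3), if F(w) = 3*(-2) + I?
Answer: 3250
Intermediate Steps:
F(w) = -10 (F(w) = 3*(-2) - 4 = -6 - 4 = -10)
-325*F(-3) = -325*(-10) = 3250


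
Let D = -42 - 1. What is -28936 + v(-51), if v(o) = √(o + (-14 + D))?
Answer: -28936 + 6*I*√3 ≈ -28936.0 + 10.392*I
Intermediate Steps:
D = -43
v(o) = √(-57 + o) (v(o) = √(o + (-14 - 43)) = √(o - 57) = √(-57 + o))
-28936 + v(-51) = -28936 + √(-57 - 51) = -28936 + √(-108) = -28936 + 6*I*√3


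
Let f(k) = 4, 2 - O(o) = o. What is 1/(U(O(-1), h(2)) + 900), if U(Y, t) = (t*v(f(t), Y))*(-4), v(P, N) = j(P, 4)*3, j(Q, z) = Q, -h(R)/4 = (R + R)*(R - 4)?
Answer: -1/636 ≈ -0.0015723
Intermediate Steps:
h(R) = -8*R*(-4 + R) (h(R) = -4*(R + R)*(R - 4) = -4*2*R*(-4 + R) = -8*R*(-4 + R))
O(o) = 2 - o
v(P, N) = 3*P (v(P, N) = P*3 = 3*P)
U(Y, t) = -48*t (U(Y, t) = (t*(3*4))*(-4) = (t*12)*(-4) = (12*t)*(-4) = -48*t)
1/(U(O(-1), h(2)) + 900) = 1/(-384*2*(4 - 1*2) + 900) = 1/(-384*2*(4 - 2) + 900) = 1/(-384*2*2 + 900) = 1/(-48*32 + 900) = 1/(-1536 + 900) = 1/(-636) = -1/636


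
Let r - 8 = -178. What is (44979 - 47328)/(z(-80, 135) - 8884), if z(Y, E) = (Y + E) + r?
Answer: 2349/8999 ≈ 0.26103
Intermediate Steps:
r = -170 (r = 8 - 178 = -170)
z(Y, E) = -170 + E + Y (z(Y, E) = (Y + E) - 170 = (E + Y) - 170 = -170 + E + Y)
(44979 - 47328)/(z(-80, 135) - 8884) = (44979 - 47328)/((-170 + 135 - 80) - 8884) = -2349/(-115 - 8884) = -2349/(-8999) = -2349*(-1/8999) = 2349/8999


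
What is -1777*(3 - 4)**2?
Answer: -1777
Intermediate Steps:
-1777*(3 - 4)**2 = -1777*(-1)**2 = -1777*1 = -1777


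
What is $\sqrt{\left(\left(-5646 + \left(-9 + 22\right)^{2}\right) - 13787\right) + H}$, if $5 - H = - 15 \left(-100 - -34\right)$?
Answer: $i \sqrt{20249} \approx 142.3 i$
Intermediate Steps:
$H = -985$ ($H = 5 - - 15 \left(-100 - -34\right) = 5 - - 15 \left(-100 + 34\right) = 5 - \left(-15\right) \left(-66\right) = 5 - 990 = -985$)
$\sqrt{\left(\left(-5646 + \left(-9 + 22\right)^{2}\right) - 13787\right) + H} = \sqrt{\left(\left(-5646 + \left(-9 + 22\right)^{2}\right) - 13787\right) - 985} = \sqrt{\left(\left(-5646 + 13^{2}\right) - 13787\right) - 985} = \sqrt{\left(\left(-5646 + 169\right) - 13787\right) - 985} = \sqrt{\left(-5477 - 13787\right) - 985} = \sqrt{-19264 - 985} = \sqrt{-20249} = i \sqrt{20249}$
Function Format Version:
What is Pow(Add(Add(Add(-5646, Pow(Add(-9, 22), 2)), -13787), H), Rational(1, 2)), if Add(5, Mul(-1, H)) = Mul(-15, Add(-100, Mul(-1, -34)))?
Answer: Mul(I, Pow(20249, Rational(1, 2))) ≈ Mul(142.30, I)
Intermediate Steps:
H = -985 (H = Add(5, Mul(-1, Mul(-15, Add(-100, Mul(-1, -34))))) = Add(5, Mul(-1, Mul(-15, Add(-100, 34)))) = Add(5, Mul(-1, Mul(-15, -66))) = Add(5, Mul(-1, 990)) = Add(5, -990) = -985)
Pow(Add(Add(Add(-5646, Pow(Add(-9, 22), 2)), -13787), H), Rational(1, 2)) = Pow(Add(Add(Add(-5646, Pow(Add(-9, 22), 2)), -13787), -985), Rational(1, 2)) = Pow(Add(Add(Add(-5646, Pow(13, 2)), -13787), -985), Rational(1, 2)) = Pow(Add(Add(Add(-5646, 169), -13787), -985), Rational(1, 2)) = Pow(Add(Add(-5477, -13787), -985), Rational(1, 2)) = Pow(Add(-19264, -985), Rational(1, 2)) = Pow(-20249, Rational(1, 2)) = Mul(I, Pow(20249, Rational(1, 2)))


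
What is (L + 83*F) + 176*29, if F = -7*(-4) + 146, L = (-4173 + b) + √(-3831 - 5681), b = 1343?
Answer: 16716 + 2*I*√2378 ≈ 16716.0 + 97.53*I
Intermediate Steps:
L = -2830 + 2*I*√2378 (L = (-4173 + 1343) + √(-3831 - 5681) = -2830 + √(-9512) = -2830 + 2*I*√2378 ≈ -2830.0 + 97.53*I)
F = 174 (F = 28 + 146 = 174)
(L + 83*F) + 176*29 = ((-2830 + 2*I*√2378) + 83*174) + 176*29 = ((-2830 + 2*I*√2378) + 14442) + 5104 = (11612 + 2*I*√2378) + 5104 = 16716 + 2*I*√2378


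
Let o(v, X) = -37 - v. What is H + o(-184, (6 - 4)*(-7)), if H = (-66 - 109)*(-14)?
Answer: 2597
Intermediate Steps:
H = 2450 (H = -175*(-14) = 2450)
H + o(-184, (6 - 4)*(-7)) = 2450 + (-37 - 1*(-184)) = 2450 + (-37 + 184) = 2450 + 147 = 2597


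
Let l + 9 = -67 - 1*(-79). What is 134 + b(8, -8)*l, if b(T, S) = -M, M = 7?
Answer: 113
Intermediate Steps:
b(T, S) = -7 (b(T, S) = -1*7 = -7)
l = 3 (l = -9 + (-67 - 1*(-79)) = -9 + (-67 + 79) = -9 + 12 = 3)
134 + b(8, -8)*l = 134 - 7*3 = 134 - 21 = 113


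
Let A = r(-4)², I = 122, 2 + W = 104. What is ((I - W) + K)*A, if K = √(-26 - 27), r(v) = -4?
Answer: 320 + 16*I*√53 ≈ 320.0 + 116.48*I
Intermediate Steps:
W = 102 (W = -2 + 104 = 102)
K = I*√53 (K = √(-53) = I*√53 ≈ 7.2801*I)
A = 16 (A = (-4)² = 16)
((I - W) + K)*A = ((122 - 1*102) + I*√53)*16 = ((122 - 102) + I*√53)*16 = (20 + I*√53)*16 = 320 + 16*I*√53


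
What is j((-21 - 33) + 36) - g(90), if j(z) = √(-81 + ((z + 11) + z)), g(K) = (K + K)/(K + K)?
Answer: -1 + I*√106 ≈ -1.0 + 10.296*I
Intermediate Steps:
g(K) = 1 (g(K) = (2*K)/((2*K)) = (2*K)*(1/(2*K)) = 1)
j(z) = √(-70 + 2*z) (j(z) = √(-81 + ((11 + z) + z)) = √(-81 + (11 + 2*z)) = √(-70 + 2*z))
j((-21 - 33) + 36) - g(90) = √(-70 + 2*((-21 - 33) + 36)) - 1*1 = √(-70 + 2*(-54 + 36)) - 1 = √(-70 + 2*(-18)) - 1 = √(-70 - 36) - 1 = √(-106) - 1 = I*√106 - 1 = -1 + I*√106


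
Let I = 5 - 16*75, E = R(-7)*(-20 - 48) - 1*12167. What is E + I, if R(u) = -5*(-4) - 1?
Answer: -14654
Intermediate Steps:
R(u) = 19 (R(u) = 20 - 1 = 19)
E = -13459 (E = 19*(-20 - 48) - 1*12167 = 19*(-68) - 12167 = -1292 - 12167 = -13459)
I = -1195 (I = 5 - 1200 = -1195)
E + I = -13459 - 1195 = -14654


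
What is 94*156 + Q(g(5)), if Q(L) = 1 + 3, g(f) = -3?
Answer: 14668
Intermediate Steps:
Q(L) = 4
94*156 + Q(g(5)) = 94*156 + 4 = 14664 + 4 = 14668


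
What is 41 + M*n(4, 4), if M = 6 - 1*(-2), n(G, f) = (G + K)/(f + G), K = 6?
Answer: 51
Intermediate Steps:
n(G, f) = (6 + G)/(G + f) (n(G, f) = (G + 6)/(f + G) = (6 + G)/(G + f))
M = 8 (M = 6 + 2 = 8)
41 + M*n(4, 4) = 41 + 8*((6 + 4)/(4 + 4)) = 41 + 8*(10/8) = 41 + 8*((1/8)*10) = 41 + 8*(5/4) = 41 + 10 = 51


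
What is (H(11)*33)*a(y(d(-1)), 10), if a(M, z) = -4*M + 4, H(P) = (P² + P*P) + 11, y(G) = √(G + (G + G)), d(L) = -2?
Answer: 33396 - 33396*I*√6 ≈ 33396.0 - 81803.0*I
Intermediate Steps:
y(G) = √3*√G (y(G) = √(G + 2*G) = √(3*G) = √3*√G)
H(P) = 11 + 2*P² (H(P) = (P² + P²) + 11 = 2*P² + 11 = 11 + 2*P²)
a(M, z) = 4 - 4*M
(H(11)*33)*a(y(d(-1)), 10) = ((11 + 2*11²)*33)*(4 - 4*√3*√(-2)) = ((11 + 2*121)*33)*(4 - 4*√3*I*√2) = ((11 + 242)*33)*(4 - 4*I*√6) = (253*33)*(4 - 4*I*√6) = 8349*(4 - 4*I*√6) = 33396 - 33396*I*√6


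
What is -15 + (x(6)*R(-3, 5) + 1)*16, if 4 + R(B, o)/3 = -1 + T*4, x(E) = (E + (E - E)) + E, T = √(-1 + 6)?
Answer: -2879 + 2304*√5 ≈ 2272.9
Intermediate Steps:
T = √5 ≈ 2.2361
x(E) = 2*E (x(E) = (E + 0) + E = E + E = 2*E)
R(B, o) = -15 + 12*√5 (R(B, o) = -12 + 3*(-1 + √5*4) = -12 + 3*(-1 + 4*√5) = -12 + (-3 + 12*√5) = -15 + 12*√5)
-15 + (x(6)*R(-3, 5) + 1)*16 = -15 + ((2*6)*(-15 + 12*√5) + 1)*16 = -15 + (12*(-15 + 12*√5) + 1)*16 = -15 + ((-180 + 144*√5) + 1)*16 = -15 + (-179 + 144*√5)*16 = -15 + (-2864 + 2304*√5) = -2879 + 2304*√5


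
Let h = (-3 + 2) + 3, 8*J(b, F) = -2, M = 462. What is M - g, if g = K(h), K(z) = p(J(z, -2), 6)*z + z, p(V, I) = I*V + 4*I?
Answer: 415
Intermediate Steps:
J(b, F) = -1/4 (J(b, F) = (1/8)*(-2) = -1/4)
p(V, I) = 4*I + I*V
h = 2 (h = -1 + 3 = 2)
K(z) = 47*z/2 (K(z) = (6*(4 - 1/4))*z + z = (6*(15/4))*z + z = 45*z/2 + z = 47*z/2)
g = 47 (g = (47/2)*2 = 47)
M - g = 462 - 1*47 = 462 - 47 = 415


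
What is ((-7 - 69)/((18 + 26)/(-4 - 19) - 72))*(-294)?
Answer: -128478/425 ≈ -302.30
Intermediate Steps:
((-7 - 69)/((18 + 26)/(-4 - 19) - 72))*(-294) = -76/(44/(-23) - 72)*(-294) = -76/(44*(-1/23) - 72)*(-294) = -76/(-44/23 - 72)*(-294) = -76/(-1700/23)*(-294) = -76*(-23/1700)*(-294) = (437/425)*(-294) = -128478/425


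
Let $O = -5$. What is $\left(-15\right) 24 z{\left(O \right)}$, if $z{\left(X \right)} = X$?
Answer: $1800$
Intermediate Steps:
$\left(-15\right) 24 z{\left(O \right)} = \left(-15\right) 24 \left(-5\right) = \left(-360\right) \left(-5\right) = 1800$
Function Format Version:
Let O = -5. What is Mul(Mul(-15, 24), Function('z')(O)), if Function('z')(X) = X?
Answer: 1800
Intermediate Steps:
Mul(Mul(-15, 24), Function('z')(O)) = Mul(Mul(-15, 24), -5) = Mul(-360, -5) = 1800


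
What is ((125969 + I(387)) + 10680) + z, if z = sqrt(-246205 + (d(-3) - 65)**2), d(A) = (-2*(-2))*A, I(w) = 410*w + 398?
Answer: 295717 + 2*I*sqrt(60069) ≈ 2.9572e+5 + 490.18*I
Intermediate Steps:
I(w) = 398 + 410*w
d(A) = 4*A
z = 2*I*sqrt(60069) (z = sqrt(-246205 + (4*(-3) - 65)**2) = sqrt(-246205 + (-12 - 65)**2) = sqrt(-246205 + (-77)**2) = sqrt(-246205 + 5929) = sqrt(-240276) = 2*I*sqrt(60069) ≈ 490.18*I)
((125969 + I(387)) + 10680) + z = ((125969 + (398 + 410*387)) + 10680) + 2*I*sqrt(60069) = ((125969 + (398 + 158670)) + 10680) + 2*I*sqrt(60069) = ((125969 + 159068) + 10680) + 2*I*sqrt(60069) = (285037 + 10680) + 2*I*sqrt(60069) = 295717 + 2*I*sqrt(60069)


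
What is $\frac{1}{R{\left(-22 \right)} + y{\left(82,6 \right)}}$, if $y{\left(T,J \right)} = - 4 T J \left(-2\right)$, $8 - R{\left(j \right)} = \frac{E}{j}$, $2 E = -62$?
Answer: $\frac{22}{86737} \approx 0.00025364$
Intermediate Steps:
$E = -31$ ($E = \frac{1}{2} \left(-62\right) = -31$)
$R{\left(j \right)} = 8 + \frac{31}{j}$ ($R{\left(j \right)} = 8 - - \frac{31}{j} = 8 + \frac{31}{j}$)
$y{\left(T,J \right)} = 8 J T$ ($y{\left(T,J \right)} = - 4 T \left(- 2 J\right) = 8 J T$)
$\frac{1}{R{\left(-22 \right)} + y{\left(82,6 \right)}} = \frac{1}{\left(8 + \frac{31}{-22}\right) + 8 \cdot 6 \cdot 82} = \frac{1}{\left(8 + 31 \left(- \frac{1}{22}\right)\right) + 3936} = \frac{1}{\left(8 - \frac{31}{22}\right) + 3936} = \frac{1}{\frac{145}{22} + 3936} = \frac{1}{\frac{86737}{22}} = \frac{22}{86737}$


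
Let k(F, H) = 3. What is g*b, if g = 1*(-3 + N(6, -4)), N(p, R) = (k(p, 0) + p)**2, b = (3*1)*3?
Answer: 702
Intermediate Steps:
b = 9 (b = 3*3 = 9)
N(p, R) = (3 + p)**2
g = 78 (g = 1*(-3 + (3 + 6)**2) = 1*(-3 + 9**2) = 1*(-3 + 81) = 1*78 = 78)
g*b = 78*9 = 702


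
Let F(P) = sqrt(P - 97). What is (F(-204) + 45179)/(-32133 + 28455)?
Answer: -45179/3678 - I*sqrt(301)/3678 ≈ -12.284 - 0.0047171*I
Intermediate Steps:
F(P) = sqrt(-97 + P)
(F(-204) + 45179)/(-32133 + 28455) = (sqrt(-97 - 204) + 45179)/(-32133 + 28455) = (sqrt(-301) + 45179)/(-3678) = (I*sqrt(301) + 45179)*(-1/3678) = (45179 + I*sqrt(301))*(-1/3678) = -45179/3678 - I*sqrt(301)/3678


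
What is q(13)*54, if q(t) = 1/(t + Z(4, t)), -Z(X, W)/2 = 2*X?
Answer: -18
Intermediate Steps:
Z(X, W) = -4*X
q(t) = 1/(-16 + t) (q(t) = 1/(t - 4*4) = 1/(t - 16) = 1/(-16 + t))
q(13)*54 = 54/(-16 + 13) = 54/(-3) = -1/3*54 = -18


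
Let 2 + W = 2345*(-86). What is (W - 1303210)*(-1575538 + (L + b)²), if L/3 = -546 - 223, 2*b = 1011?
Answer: -5025897304537/2 ≈ -2.5130e+12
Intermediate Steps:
b = 1011/2 (b = (½)*1011 = 1011/2 ≈ 505.50)
W = -201672 (W = -2 + 2345*(-86) = -2 - 201670 = -201672)
L = -2307 (L = 3*(-546 - 223) = 3*(-769) = -2307)
(W - 1303210)*(-1575538 + (L + b)²) = (-201672 - 1303210)*(-1575538 + (-2307 + 1011/2)²) = -1504882*(-1575538 + (-3603/2)²) = -1504882*(-1575538 + 12981609/4) = -1504882*6679457/4 = -5025897304537/2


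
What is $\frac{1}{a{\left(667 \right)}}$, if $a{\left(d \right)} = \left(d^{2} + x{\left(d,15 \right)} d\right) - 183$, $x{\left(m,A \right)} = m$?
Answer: $\frac{1}{889595} \approx 1.1241 \cdot 10^{-6}$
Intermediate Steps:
$a{\left(d \right)} = -183 + 2 d^{2}$ ($a{\left(d \right)} = \left(d^{2} + d d\right) - 183 = \left(d^{2} + d^{2}\right) - 183 = 2 d^{2} - 183 = -183 + 2 d^{2}$)
$\frac{1}{a{\left(667 \right)}} = \frac{1}{-183 + 2 \cdot 667^{2}} = \frac{1}{-183 + 2 \cdot 444889} = \frac{1}{-183 + 889778} = \frac{1}{889595}$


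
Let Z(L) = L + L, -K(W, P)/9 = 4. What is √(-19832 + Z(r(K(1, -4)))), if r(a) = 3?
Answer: I*√19826 ≈ 140.8*I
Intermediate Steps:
K(W, P) = -36 (K(W, P) = -9*4 = -36)
Z(L) = 2*L
√(-19832 + Z(r(K(1, -4)))) = √(-19832 + 2*3) = √(-19832 + 6) = √(-19826) = I*√19826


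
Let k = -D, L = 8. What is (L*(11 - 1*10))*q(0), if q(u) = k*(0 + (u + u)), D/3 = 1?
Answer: 0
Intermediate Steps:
D = 3 (D = 3*1 = 3)
k = -3 (k = -1*3 = -3)
q(u) = -6*u (q(u) = -3*(0 + (u + u)) = -3*(0 + 2*u) = -6*u)
(L*(11 - 1*10))*q(0) = (8*(11 - 1*10))*(-6*0) = (8*(11 - 10))*0 = (8*1)*0 = 8*0 = 0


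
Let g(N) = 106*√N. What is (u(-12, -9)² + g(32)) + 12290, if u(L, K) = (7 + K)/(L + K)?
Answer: 5419894/441 + 424*√2 ≈ 12890.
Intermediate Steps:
u(L, K) = (7 + K)/(K + L)
(u(-12, -9)² + g(32)) + 12290 = (((7 - 9)/(-9 - 12))² + 106*√32) + 12290 = ((-2/(-21))² + 106*(4*√2)) + 12290 = ((-1/21*(-2))² + 424*√2) + 12290 = ((2/21)² + 424*√2) + 12290 = (4/441 + 424*√2) + 12290 = 5419894/441 + 424*√2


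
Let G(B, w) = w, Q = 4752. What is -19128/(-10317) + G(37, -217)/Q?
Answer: 29552489/16342128 ≈ 1.8084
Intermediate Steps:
-19128/(-10317) + G(37, -217)/Q = -19128/(-10317) - 217/4752 = -19128*(-1/10317) - 217*1/4752 = 6376/3439 - 217/4752 = 29552489/16342128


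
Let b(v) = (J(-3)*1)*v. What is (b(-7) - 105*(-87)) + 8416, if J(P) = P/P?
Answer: 17544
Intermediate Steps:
J(P) = 1
b(v) = v (b(v) = (1*1)*v = 1*v = v)
(b(-7) - 105*(-87)) + 8416 = (-7 - 105*(-87)) + 8416 = (-7 + 9135) + 8416 = 9128 + 8416 = 17544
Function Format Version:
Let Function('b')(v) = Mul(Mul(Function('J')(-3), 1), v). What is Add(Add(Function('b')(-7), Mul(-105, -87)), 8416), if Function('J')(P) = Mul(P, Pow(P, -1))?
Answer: 17544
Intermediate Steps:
Function('J')(P) = 1
Function('b')(v) = v (Function('b')(v) = Mul(Mul(1, 1), v) = Mul(1, v) = v)
Add(Add(Function('b')(-7), Mul(-105, -87)), 8416) = Add(Add(-7, Mul(-105, -87)), 8416) = Add(Add(-7, 9135), 8416) = Add(9128, 8416) = 17544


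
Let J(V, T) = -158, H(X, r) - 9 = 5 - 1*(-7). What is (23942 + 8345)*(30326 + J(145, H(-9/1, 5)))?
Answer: 974034216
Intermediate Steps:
H(X, r) = 21 (H(X, r) = 9 + (5 - 1*(-7)) = 9 + (5 + 7) = 9 + 12 = 21)
(23942 + 8345)*(30326 + J(145, H(-9/1, 5))) = (23942 + 8345)*(30326 - 158) = 32287*30168 = 974034216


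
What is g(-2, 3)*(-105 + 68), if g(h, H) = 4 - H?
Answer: -37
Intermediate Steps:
g(-2, 3)*(-105 + 68) = (4 - 1*3)*(-105 + 68) = (4 - 3)*(-37) = 1*(-37) = -37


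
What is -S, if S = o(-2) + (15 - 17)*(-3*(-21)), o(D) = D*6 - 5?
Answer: 143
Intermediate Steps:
o(D) = -5 + 6*D (o(D) = 6*D - 5 = -5 + 6*D)
S = -143 (S = (-5 + 6*(-2)) + (15 - 17)*(-3*(-21)) = (-5 - 12) - 2*63 = -17 - 126 = -143)
-S = -1*(-143) = 143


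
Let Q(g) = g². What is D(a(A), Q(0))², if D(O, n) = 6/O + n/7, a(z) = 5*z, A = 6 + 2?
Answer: 9/400 ≈ 0.022500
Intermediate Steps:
A = 8
D(O, n) = 6/O + n/7 (D(O, n) = 6/O + n*(⅐) = 6/O + n/7)
D(a(A), Q(0))² = (6/((5*8)) + (⅐)*0²)² = (6/40 + (⅐)*0)² = (6*(1/40) + 0)² = (3/20 + 0)² = (3/20)² = 9/400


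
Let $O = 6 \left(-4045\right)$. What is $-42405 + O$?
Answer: $-66675$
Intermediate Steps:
$O = -24270$
$-42405 + O = -42405 - 24270 = -66675$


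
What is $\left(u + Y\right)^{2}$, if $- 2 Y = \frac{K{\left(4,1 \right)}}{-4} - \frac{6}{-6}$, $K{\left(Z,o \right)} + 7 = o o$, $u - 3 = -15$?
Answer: $\frac{2809}{16} \approx 175.56$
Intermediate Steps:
$u = -12$ ($u = 3 - 15 = -12$)
$K{\left(Z,o \right)} = -7 + o^{2}$ ($K{\left(Z,o \right)} = -7 + o o = -7 + o^{2}$)
$Y = - \frac{5}{4}$ ($Y = - \frac{\frac{-7 + 1^{2}}{-4} - \frac{6}{-6}}{2} = - \frac{\left(-7 + 1\right) \left(- \frac{1}{4}\right) - -1}{2} = - \frac{\left(-6\right) \left(- \frac{1}{4}\right) + 1}{2} = - \frac{\frac{3}{2} + 1}{2} = \left(- \frac{1}{2}\right) \frac{5}{2} = - \frac{5}{4} \approx -1.25$)
$\left(u + Y\right)^{2} = \left(-12 - \frac{5}{4}\right)^{2} = \left(- \frac{53}{4}\right)^{2} = \frac{2809}{16}$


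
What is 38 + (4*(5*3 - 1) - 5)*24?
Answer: 1262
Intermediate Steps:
38 + (4*(5*3 - 1) - 5)*24 = 38 + (4*(15 - 1) - 5)*24 = 38 + (4*14 - 5)*24 = 38 + (56 - 5)*24 = 38 + 51*24 = 38 + 1224 = 1262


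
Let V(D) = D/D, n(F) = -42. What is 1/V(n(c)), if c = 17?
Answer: 1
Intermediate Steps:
V(D) = 1
1/V(n(c)) = 1/1 = 1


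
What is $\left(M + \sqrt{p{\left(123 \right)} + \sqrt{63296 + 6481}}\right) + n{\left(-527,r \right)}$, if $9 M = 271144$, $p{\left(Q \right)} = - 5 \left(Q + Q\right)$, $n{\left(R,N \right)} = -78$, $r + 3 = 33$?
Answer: $\frac{270442}{9} + \sqrt{-1230 + 3 \sqrt{7753}} \approx 30049.0 + 31.078 i$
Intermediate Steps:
$r = 30$ ($r = -3 + 33 = 30$)
$p{\left(Q \right)} = - 10 Q$ ($p{\left(Q \right)} = - 5 \cdot 2 Q = - 10 Q$)
$M = \frac{271144}{9}$ ($M = \frac{1}{9} \cdot 271144 = \frac{271144}{9} \approx 30127.0$)
$\left(M + \sqrt{p{\left(123 \right)} + \sqrt{63296 + 6481}}\right) + n{\left(-527,r \right)} = \left(\frac{271144}{9} + \sqrt{\left(-10\right) 123 + \sqrt{63296 + 6481}}\right) - 78 = \left(\frac{271144}{9} + \sqrt{-1230 + \sqrt{69777}}\right) - 78 = \left(\frac{271144}{9} + \sqrt{-1230 + 3 \sqrt{7753}}\right) - 78 = \frac{270442}{9} + \sqrt{-1230 + 3 \sqrt{7753}}$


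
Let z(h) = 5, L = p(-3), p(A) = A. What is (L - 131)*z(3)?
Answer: -670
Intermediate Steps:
L = -3
(L - 131)*z(3) = (-3 - 131)*5 = -134*5 = -670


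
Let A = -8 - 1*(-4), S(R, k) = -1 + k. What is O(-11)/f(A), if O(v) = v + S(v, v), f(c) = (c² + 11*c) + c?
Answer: 23/32 ≈ 0.71875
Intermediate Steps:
A = -4 (A = -8 + 4 = -4)
f(c) = c² + 12*c
O(v) = -1 + 2*v (O(v) = v + (-1 + v) = -1 + 2*v)
O(-11)/f(A) = (-1 + 2*(-11))/((-4*(12 - 4))) = (-1 - 22)/((-4*8)) = -23/(-32) = -23*(-1/32) = 23/32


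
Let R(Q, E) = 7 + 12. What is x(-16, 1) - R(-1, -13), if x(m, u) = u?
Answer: -18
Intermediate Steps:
R(Q, E) = 19
x(-16, 1) - R(-1, -13) = 1 - 1*19 = 1 - 19 = -18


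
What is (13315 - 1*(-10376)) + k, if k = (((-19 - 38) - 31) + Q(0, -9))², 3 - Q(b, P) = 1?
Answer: 31087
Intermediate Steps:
Q(b, P) = 2 (Q(b, P) = 3 - 1*1 = 3 - 1 = 2)
k = 7396 (k = (((-19 - 38) - 31) + 2)² = ((-57 - 31) + 2)² = (-88 + 2)² = (-86)² = 7396)
(13315 - 1*(-10376)) + k = (13315 - 1*(-10376)) + 7396 = (13315 + 10376) + 7396 = 23691 + 7396 = 31087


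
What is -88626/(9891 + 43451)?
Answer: -44313/26671 ≈ -1.6615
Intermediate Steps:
-88626/(9891 + 43451) = -88626/53342 = -88626*1/53342 = -44313/26671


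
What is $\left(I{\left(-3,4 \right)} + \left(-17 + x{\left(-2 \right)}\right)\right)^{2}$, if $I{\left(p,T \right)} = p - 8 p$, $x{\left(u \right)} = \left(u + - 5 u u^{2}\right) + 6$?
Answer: $2304$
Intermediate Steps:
$x{\left(u \right)} = 6 + u - 5 u^{3}$ ($x{\left(u \right)} = \left(u - 5 u^{3}\right) + 6 = 6 + u - 5 u^{3}$)
$I{\left(p,T \right)} = - 7 p$
$\left(I{\left(-3,4 \right)} + \left(-17 + x{\left(-2 \right)}\right)\right)^{2} = \left(\left(-7\right) \left(-3\right) - -27\right)^{2} = \left(21 - -27\right)^{2} = \left(21 + \left(-17 + \left(6 - 2 + 40\right)\right)\right)^{2} = \left(21 + \left(-17 + 44\right)\right)^{2} = \left(21 + 27\right)^{2} = 48^{2} = 2304$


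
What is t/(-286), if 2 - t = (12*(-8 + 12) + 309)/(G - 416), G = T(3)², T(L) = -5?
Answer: -67/6578 ≈ -0.010185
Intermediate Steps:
G = 25 (G = (-5)² = 25)
t = 67/23 (t = 2 - (12*(-8 + 12) + 309)/(25 - 416) = 2 - (12*4 + 309)/(-391) = 2 - (48 + 309)*(-1)/391 = 2 - 357*(-1)/391 = 2 - 1*(-21/23) = 2 + 21/23 = 67/23 ≈ 2.9130)
t/(-286) = (67/23)/(-286) = (67/23)*(-1/286) = -67/6578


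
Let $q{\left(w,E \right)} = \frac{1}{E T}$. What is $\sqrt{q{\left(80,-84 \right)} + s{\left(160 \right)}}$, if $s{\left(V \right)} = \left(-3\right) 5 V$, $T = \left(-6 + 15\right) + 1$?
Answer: $\frac{13 i \sqrt{2505090}}{420} \approx 48.99 i$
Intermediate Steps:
$T = 10$ ($T = 9 + 1 = 10$)
$s{\left(V \right)} = - 15 V$
$q{\left(w,E \right)} = \frac{1}{10 E}$ ($q{\left(w,E \right)} = \frac{1}{E 10} = \frac{1}{10 E}$)
$\sqrt{q{\left(80,-84 \right)} + s{\left(160 \right)}} = \sqrt{\frac{1}{10 \left(-84\right)} - 2400} = \sqrt{\frac{1}{10} \left(- \frac{1}{84}\right) - 2400} = \sqrt{- \frac{1}{840} - 2400} = \sqrt{- \frac{2016001}{840}} = \frac{13 i \sqrt{2505090}}{420}$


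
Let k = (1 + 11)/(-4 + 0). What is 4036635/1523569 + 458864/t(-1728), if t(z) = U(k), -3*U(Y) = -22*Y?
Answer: -349511079823/16759259 ≈ -20855.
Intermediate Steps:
k = -3 (k = 12/(-4) = 12*(-¼) = -3)
U(Y) = 22*Y/3 (U(Y) = -(-22)*Y/3 = 22*Y/3)
t(z) = -22 (t(z) = (22/3)*(-3) = -22)
4036635/1523569 + 458864/t(-1728) = 4036635/1523569 + 458864/(-22) = 4036635*(1/1523569) + 458864*(-1/22) = 4036635/1523569 - 229432/11 = -349511079823/16759259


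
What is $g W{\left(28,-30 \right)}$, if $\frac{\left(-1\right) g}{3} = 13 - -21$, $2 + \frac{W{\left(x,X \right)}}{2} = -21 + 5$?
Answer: $3672$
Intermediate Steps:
$W{\left(x,X \right)} = -36$ ($W{\left(x,X \right)} = -4 + 2 \left(-21 + 5\right) = -4 + 2 \left(-16\right) = -4 - 32 = -36$)
$g = -102$ ($g = - 3 \left(13 - -21\right) = - 3 \left(13 + 21\right) = \left(-3\right) 34 = -102$)
$g W{\left(28,-30 \right)} = \left(-102\right) \left(-36\right) = 3672$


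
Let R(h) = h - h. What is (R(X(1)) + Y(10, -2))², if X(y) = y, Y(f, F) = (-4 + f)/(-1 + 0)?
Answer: 36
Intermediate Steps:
Y(f, F) = 4 - f (Y(f, F) = (-4 + f)/(-1) = (-4 + f)*(-1) = 4 - f)
R(h) = 0
(R(X(1)) + Y(10, -2))² = (0 + (4 - 1*10))² = (0 + (4 - 10))² = (0 - 6)² = (-6)² = 36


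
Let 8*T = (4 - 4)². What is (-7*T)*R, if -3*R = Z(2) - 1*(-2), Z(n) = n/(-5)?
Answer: 0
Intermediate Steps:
Z(n) = -n/5 (Z(n) = n*(-⅕) = -n/5)
R = -8/15 (R = -(-⅕*2 - 1*(-2))/3 = -(-⅖ + 2)/3 = -⅓*8/5 = -8/15 ≈ -0.53333)
T = 0 (T = (4 - 4)²/8 = (⅛)*0² = (⅛)*0 = 0)
(-7*T)*R = -7*0*(-8/15) = 0*(-8/15) = 0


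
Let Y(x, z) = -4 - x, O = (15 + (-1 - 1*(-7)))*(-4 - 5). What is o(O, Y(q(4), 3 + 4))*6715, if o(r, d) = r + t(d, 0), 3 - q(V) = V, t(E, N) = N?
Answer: -1269135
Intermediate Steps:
q(V) = 3 - V
O = -189 (O = (15 + (-1 + 7))*(-9) = (15 + 6)*(-9) = 21*(-9) = -189)
o(r, d) = r (o(r, d) = r + 0 = r)
o(O, Y(q(4), 3 + 4))*6715 = -189*6715 = -1269135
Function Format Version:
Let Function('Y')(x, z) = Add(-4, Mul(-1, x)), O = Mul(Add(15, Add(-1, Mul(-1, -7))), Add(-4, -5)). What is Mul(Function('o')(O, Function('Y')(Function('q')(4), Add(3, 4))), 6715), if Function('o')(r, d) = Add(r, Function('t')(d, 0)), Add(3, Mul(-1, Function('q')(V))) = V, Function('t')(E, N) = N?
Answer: -1269135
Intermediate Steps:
Function('q')(V) = Add(3, Mul(-1, V))
O = -189 (O = Mul(Add(15, Add(-1, 7)), -9) = Mul(Add(15, 6), -9) = Mul(21, -9) = -189)
Function('o')(r, d) = r (Function('o')(r, d) = Add(r, 0) = r)
Mul(Function('o')(O, Function('Y')(Function('q')(4), Add(3, 4))), 6715) = Mul(-189, 6715) = -1269135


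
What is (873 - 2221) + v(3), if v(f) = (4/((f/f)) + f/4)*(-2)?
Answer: -2715/2 ≈ -1357.5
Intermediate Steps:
v(f) = -8 - f/2 (v(f) = (4/1 + f*(¼))*(-2) = (4*1 + f/4)*(-2) = (4 + f/4)*(-2) = -8 - f/2)
(873 - 2221) + v(3) = (873 - 2221) + (-8 - ½*3) = -1348 + (-8 - 3/2) = -1348 - 19/2 = -2715/2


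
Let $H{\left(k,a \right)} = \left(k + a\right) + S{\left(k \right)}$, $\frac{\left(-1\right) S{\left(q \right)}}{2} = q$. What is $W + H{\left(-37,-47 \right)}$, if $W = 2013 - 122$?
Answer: $1881$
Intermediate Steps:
$S{\left(q \right)} = - 2 q$
$H{\left(k,a \right)} = a - k$ ($H{\left(k,a \right)} = \left(k + a\right) - 2 k = \left(a + k\right) - 2 k = a - k$)
$W = 1891$ ($W = 2013 - 122 = 1891$)
$W + H{\left(-37,-47 \right)} = 1891 - 10 = 1881$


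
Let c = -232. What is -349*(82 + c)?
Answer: 52350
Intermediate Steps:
-349*(82 + c) = -349*(82 - 232) = -349*(-150) = 52350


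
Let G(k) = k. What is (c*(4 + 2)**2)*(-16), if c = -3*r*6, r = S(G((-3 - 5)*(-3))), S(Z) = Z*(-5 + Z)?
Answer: 4727808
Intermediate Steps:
r = 456 (r = ((-3 - 5)*(-3))*(-5 + (-3 - 5)*(-3)) = (-8*(-3))*(-5 - 8*(-3)) = 24*(-5 + 24) = 24*19 = 456)
c = -8208 (c = -3*456*6 = -1368*6 = -8208)
(c*(4 + 2)**2)*(-16) = -8208*(4 + 2)**2*(-16) = -8208*6**2*(-16) = -8208*36*(-16) = -295488*(-16) = 4727808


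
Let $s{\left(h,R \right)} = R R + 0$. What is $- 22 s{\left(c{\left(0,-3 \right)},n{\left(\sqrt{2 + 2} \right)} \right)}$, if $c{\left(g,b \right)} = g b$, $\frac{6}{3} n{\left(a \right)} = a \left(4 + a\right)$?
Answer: $-792$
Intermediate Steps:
$n{\left(a \right)} = \frac{a \left(4 + a\right)}{2}$
$c{\left(g,b \right)} = b g$
$s{\left(h,R \right)} = R^{2}$ ($s{\left(h,R \right)} = R^{2} + 0 = R^{2}$)
$- 22 s{\left(c{\left(0,-3 \right)},n{\left(\sqrt{2 + 2} \right)} \right)} = - 22 \left(\frac{\sqrt{2 + 2} \left(4 + \sqrt{2 + 2}\right)}{2}\right)^{2} = - 22 \left(\frac{\sqrt{4} \left(4 + \sqrt{4}\right)}{2}\right)^{2} = - 22 \left(\frac{1}{2} \cdot 2 \left(4 + 2\right)\right)^{2} = - 22 \left(\frac{1}{2} \cdot 2 \cdot 6\right)^{2} = - 22 \cdot 6^{2} = \left(-22\right) 36 = -792$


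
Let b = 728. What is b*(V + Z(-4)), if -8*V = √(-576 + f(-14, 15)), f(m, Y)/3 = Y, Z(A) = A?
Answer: -2912 - 273*I*√59 ≈ -2912.0 - 2097.0*I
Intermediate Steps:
f(m, Y) = 3*Y
V = -3*I*√59/8 (V = -√(-576 + 3*15)/8 = -√(-576 + 45)/8 = -3*I*√59/8 ≈ -2.8804*I)
b*(V + Z(-4)) = 728*(-3*I*√59/8 - 4) = 728*(-4 - 3*I*√59/8) = -2912 - 273*I*√59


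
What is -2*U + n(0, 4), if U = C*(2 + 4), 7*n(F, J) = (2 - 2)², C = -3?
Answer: 36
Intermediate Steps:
n(F, J) = 0 (n(F, J) = (2 - 2)²/7 = (⅐)*0² = (⅐)*0 = 0)
U = -18 (U = -3*(2 + 4) = -3*6 = -18)
-2*U + n(0, 4) = -2*(-18) + 0 = 36 + 0 = 36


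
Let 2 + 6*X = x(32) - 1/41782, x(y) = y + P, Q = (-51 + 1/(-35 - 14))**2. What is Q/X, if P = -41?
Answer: -522275000000/367835601 ≈ -1419.9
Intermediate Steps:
Q = 6250000/2401 (Q = (-51 + 1/(-49))**2 = (-51 - 1/49)**2 = (-2500/49)**2 = 6250000/2401 ≈ 2603.1)
x(y) = -41 + y (x(y) = y - 41 = -41 + y)
X = -153201/83564 (X = -1/3 + ((-41 + 32) - 1/41782)/6 = -1/3 + (-9 - 1*1/41782)/6 = -1/3 + (-9 - 1/41782)/6 = -1/3 + (1/6)*(-376039/41782) = -1/3 - 376039/250692 = -153201/83564 ≈ -1.8333)
Q/X = 6250000/(2401*(-153201/83564)) = (6250000/2401)*(-83564/153201) = -522275000000/367835601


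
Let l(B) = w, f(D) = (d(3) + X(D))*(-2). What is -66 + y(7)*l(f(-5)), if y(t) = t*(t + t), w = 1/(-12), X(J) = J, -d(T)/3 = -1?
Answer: -445/6 ≈ -74.167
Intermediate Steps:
d(T) = 3 (d(T) = -3*(-1) = 3)
w = -1/12 ≈ -0.083333
f(D) = -6 - 2*D (f(D) = (3 + D)*(-2) = -6 - 2*D)
y(t) = 2*t² (y(t) = t*(2*t) = 2*t²)
l(B) = -1/12
-66 + y(7)*l(f(-5)) = -66 + (2*7²)*(-1/12) = -66 + (2*49)*(-1/12) = -66 + 98*(-1/12) = -66 - 49/6 = -445/6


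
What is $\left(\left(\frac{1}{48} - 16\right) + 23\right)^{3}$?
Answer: $\frac{38272753}{110592} \approx 346.07$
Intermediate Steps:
$\left(\left(\frac{1}{48} - 16\right) + 23\right)^{3} = \left(- \frac{767}{48} + 23\right)^{3} = \left(\frac{337}{48}\right)^{3} = \frac{38272753}{110592}$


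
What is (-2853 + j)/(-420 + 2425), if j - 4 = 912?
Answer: -1937/2005 ≈ -0.96608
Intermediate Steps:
j = 916 (j = 4 + 912 = 916)
(-2853 + j)/(-420 + 2425) = (-2853 + 916)/(-420 + 2425) = -1937/2005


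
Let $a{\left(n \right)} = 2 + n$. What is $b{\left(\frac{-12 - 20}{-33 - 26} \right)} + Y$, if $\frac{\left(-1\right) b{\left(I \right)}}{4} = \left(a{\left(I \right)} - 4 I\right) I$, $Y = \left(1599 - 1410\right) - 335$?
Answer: $- \frac{511042}{3481} \approx -146.81$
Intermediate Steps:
$Y = -146$ ($Y = 189 - 335 = -146$)
$b{\left(I \right)} = - 4 I \left(2 - 3 I\right)$ ($b{\left(I \right)} = - 4 \left(\left(2 + I\right) - 4 I\right) I = - 4 \left(2 - 3 I\right) I = - 4 I \left(2 - 3 I\right)$)
$b{\left(\frac{-12 - 20}{-33 - 26} \right)} + Y = 4 \frac{-12 - 20}{-33 - 26} \left(-2 + 3 \frac{-12 - 20}{-33 - 26}\right) - 146 = 4 \left(- \frac{32}{-59}\right) \left(-2 + 3 \left(- \frac{32}{-59}\right)\right) - 146 = 4 \left(\left(-32\right) \left(- \frac{1}{59}\right)\right) \left(-2 + 3 \left(\left(-32\right) \left(- \frac{1}{59}\right)\right)\right) - 146 = 4 \cdot \frac{32}{59} \left(-2 + 3 \cdot \frac{32}{59}\right) - 146 = 4 \cdot \frac{32}{59} \left(-2 + \frac{96}{59}\right) - 146 = 4 \cdot \frac{32}{59} \left(- \frac{22}{59}\right) - 146 = - \frac{2816}{3481} - 146 = - \frac{511042}{3481}$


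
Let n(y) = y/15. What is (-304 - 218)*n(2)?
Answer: -348/5 ≈ -69.600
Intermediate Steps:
n(y) = y/15 (n(y) = y*(1/15) = y/15)
(-304 - 218)*n(2) = (-304 - 218)*((1/15)*2) = -522*2/15 = -348/5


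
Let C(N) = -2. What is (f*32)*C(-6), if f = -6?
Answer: 384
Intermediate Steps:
(f*32)*C(-6) = -6*32*(-2) = -192*(-2) = 384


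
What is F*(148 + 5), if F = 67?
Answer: 10251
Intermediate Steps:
F*(148 + 5) = 67*(148 + 5) = 67*153 = 10251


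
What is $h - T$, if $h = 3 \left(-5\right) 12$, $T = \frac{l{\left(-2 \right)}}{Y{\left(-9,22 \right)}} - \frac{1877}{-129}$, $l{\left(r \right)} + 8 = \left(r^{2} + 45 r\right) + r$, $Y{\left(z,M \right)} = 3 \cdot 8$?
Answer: $- \frac{24581}{129} \approx -190.55$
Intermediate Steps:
$Y{\left(z,M \right)} = 24$
$l{\left(r \right)} = -8 + r^{2} + 46 r$ ($l{\left(r \right)} = -8 + \left(\left(r^{2} + 45 r\right) + r\right) = -8 + \left(r^{2} + 46 r\right) = -8 + r^{2} + 46 r$)
$T = \frac{1361}{129}$ ($T = \frac{-8 + \left(-2\right)^{2} + 46 \left(-2\right)}{24} - \frac{1877}{-129} = \left(-8 + 4 - 92\right) \frac{1}{24} - - \frac{1877}{129} = \left(-96\right) \frac{1}{24} + \frac{1877}{129} = -4 + \frac{1877}{129} = \frac{1361}{129} \approx 10.55$)
$h = -180$ ($h = \left(-15\right) 12 = -180$)
$h - T = -180 - \frac{1361}{129} = - \frac{24581}{129}$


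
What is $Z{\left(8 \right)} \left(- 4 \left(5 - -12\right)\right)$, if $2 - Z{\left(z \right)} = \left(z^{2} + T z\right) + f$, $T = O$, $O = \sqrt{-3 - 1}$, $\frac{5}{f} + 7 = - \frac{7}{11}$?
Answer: $\frac{87601}{21} + 1088 i \approx 4171.5 + 1088.0 i$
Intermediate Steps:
$f = - \frac{55}{84}$ ($f = \frac{5}{-7 - \frac{7}{11}} = \frac{5}{- \frac{84}{11}} = 5 \left(- \frac{11}{84}\right) = - \frac{55}{84} \approx -0.65476$)
$O = 2 i$ ($O = \sqrt{-4} = 2 i \approx 2.0 i$)
$T = 2 i \approx 2.0 i$
$Z{\left(z \right)} = \frac{223}{84} - z^{2} - 2 i z$ ($Z{\left(z \right)} = 2 - \left(\left(z^{2} + 2 i z\right) - \frac{55}{84}\right) = 2 - \left(- \frac{55}{84} + z^{2} + 2 i z\right) = \frac{223}{84} - z^{2} - 2 i z$)
$Z{\left(8 \right)} \left(- 4 \left(5 - -12\right)\right) = \left(\frac{223}{84} - 8^{2} - 2 i 8\right) \left(- 4 \left(5 - -12\right)\right) = \left(\frac{223}{84} - 64 - 16 i\right) \left(- 4 \left(5 + 12\right)\right) = \left(\frac{223}{84} - 64 - 16 i\right) \left(\left(-4\right) 17\right) = \left(- \frac{5153}{84} - 16 i\right) \left(-68\right) = \frac{87601}{21} + 1088 i$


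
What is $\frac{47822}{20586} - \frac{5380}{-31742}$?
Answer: $\frac{1513679}{607287} \approx 2.4925$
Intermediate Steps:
$\frac{47822}{20586} - \frac{5380}{-31742} = 47822 \cdot \frac{1}{20586} - - \frac{10}{59} = \frac{23911}{10293} + \frac{10}{59} = \frac{1513679}{607287}$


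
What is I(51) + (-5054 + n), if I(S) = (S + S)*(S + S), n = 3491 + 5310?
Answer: 14151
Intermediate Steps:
n = 8801
I(S) = 4*S² (I(S) = (2*S)*(2*S) = 4*S²)
I(51) + (-5054 + n) = 4*51² + (-5054 + 8801) = 4*2601 + 3747 = 10404 + 3747 = 14151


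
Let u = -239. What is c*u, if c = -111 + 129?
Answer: -4302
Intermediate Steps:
c = 18
c*u = 18*(-239) = -4302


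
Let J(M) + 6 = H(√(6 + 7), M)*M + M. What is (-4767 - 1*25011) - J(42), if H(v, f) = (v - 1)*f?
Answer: -28050 - 1764*√13 ≈ -34410.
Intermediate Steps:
H(v, f) = f*(-1 + v) (H(v, f) = (-1 + v)*f = f*(-1 + v))
J(M) = -6 + M + M²*(-1 + √13) (J(M) = -6 + ((M*(-1 + √(6 + 7)))*M + M) = -6 + ((M*(-1 + √13))*M + M) = -6 + (M²*(-1 + √13) + M) = -6 + (M + M²*(-1 + √13)) = -6 + M + M²*(-1 + √13))
(-4767 - 1*25011) - J(42) = (-4767 - 1*25011) - (-6 + 42 + 42²*(-1 + √13)) = (-4767 - 25011) - (-6 + 42 + 1764*(-1 + √13)) = -29778 - (-6 + 42 + (-1764 + 1764*√13)) = -29778 - (-1728 + 1764*√13) = -29778 + (1728 - 1764*√13) = -28050 - 1764*√13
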